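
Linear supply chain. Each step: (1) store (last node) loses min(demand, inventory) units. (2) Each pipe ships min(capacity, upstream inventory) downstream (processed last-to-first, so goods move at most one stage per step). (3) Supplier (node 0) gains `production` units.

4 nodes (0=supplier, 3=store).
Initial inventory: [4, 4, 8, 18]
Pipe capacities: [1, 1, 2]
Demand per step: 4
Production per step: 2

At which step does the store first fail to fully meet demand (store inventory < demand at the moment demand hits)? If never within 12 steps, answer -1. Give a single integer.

Step 1: demand=4,sold=4 ship[2->3]=2 ship[1->2]=1 ship[0->1]=1 prod=2 -> [5 4 7 16]
Step 2: demand=4,sold=4 ship[2->3]=2 ship[1->2]=1 ship[0->1]=1 prod=2 -> [6 4 6 14]
Step 3: demand=4,sold=4 ship[2->3]=2 ship[1->2]=1 ship[0->1]=1 prod=2 -> [7 4 5 12]
Step 4: demand=4,sold=4 ship[2->3]=2 ship[1->2]=1 ship[0->1]=1 prod=2 -> [8 4 4 10]
Step 5: demand=4,sold=4 ship[2->3]=2 ship[1->2]=1 ship[0->1]=1 prod=2 -> [9 4 3 8]
Step 6: demand=4,sold=4 ship[2->3]=2 ship[1->2]=1 ship[0->1]=1 prod=2 -> [10 4 2 6]
Step 7: demand=4,sold=4 ship[2->3]=2 ship[1->2]=1 ship[0->1]=1 prod=2 -> [11 4 1 4]
Step 8: demand=4,sold=4 ship[2->3]=1 ship[1->2]=1 ship[0->1]=1 prod=2 -> [12 4 1 1]
Step 9: demand=4,sold=1 ship[2->3]=1 ship[1->2]=1 ship[0->1]=1 prod=2 -> [13 4 1 1]
Step 10: demand=4,sold=1 ship[2->3]=1 ship[1->2]=1 ship[0->1]=1 prod=2 -> [14 4 1 1]
Step 11: demand=4,sold=1 ship[2->3]=1 ship[1->2]=1 ship[0->1]=1 prod=2 -> [15 4 1 1]
Step 12: demand=4,sold=1 ship[2->3]=1 ship[1->2]=1 ship[0->1]=1 prod=2 -> [16 4 1 1]
First stockout at step 9

9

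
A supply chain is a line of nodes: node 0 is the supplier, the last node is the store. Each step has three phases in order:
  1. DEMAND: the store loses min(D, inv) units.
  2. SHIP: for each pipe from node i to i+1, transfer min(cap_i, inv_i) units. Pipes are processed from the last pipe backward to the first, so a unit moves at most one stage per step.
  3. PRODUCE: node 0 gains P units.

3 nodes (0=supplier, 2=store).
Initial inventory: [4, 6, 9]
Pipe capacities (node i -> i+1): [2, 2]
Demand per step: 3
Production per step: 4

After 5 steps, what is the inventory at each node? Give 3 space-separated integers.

Step 1: demand=3,sold=3 ship[1->2]=2 ship[0->1]=2 prod=4 -> inv=[6 6 8]
Step 2: demand=3,sold=3 ship[1->2]=2 ship[0->1]=2 prod=4 -> inv=[8 6 7]
Step 3: demand=3,sold=3 ship[1->2]=2 ship[0->1]=2 prod=4 -> inv=[10 6 6]
Step 4: demand=3,sold=3 ship[1->2]=2 ship[0->1]=2 prod=4 -> inv=[12 6 5]
Step 5: demand=3,sold=3 ship[1->2]=2 ship[0->1]=2 prod=4 -> inv=[14 6 4]

14 6 4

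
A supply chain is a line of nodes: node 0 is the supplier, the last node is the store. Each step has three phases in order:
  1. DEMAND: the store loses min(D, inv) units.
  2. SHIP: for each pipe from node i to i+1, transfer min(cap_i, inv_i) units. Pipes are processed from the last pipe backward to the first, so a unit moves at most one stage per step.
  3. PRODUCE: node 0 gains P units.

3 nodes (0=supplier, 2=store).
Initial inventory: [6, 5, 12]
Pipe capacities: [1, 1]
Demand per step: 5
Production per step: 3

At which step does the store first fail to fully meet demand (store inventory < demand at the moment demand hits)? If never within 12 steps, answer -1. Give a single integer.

Step 1: demand=5,sold=5 ship[1->2]=1 ship[0->1]=1 prod=3 -> [8 5 8]
Step 2: demand=5,sold=5 ship[1->2]=1 ship[0->1]=1 prod=3 -> [10 5 4]
Step 3: demand=5,sold=4 ship[1->2]=1 ship[0->1]=1 prod=3 -> [12 5 1]
Step 4: demand=5,sold=1 ship[1->2]=1 ship[0->1]=1 prod=3 -> [14 5 1]
Step 5: demand=5,sold=1 ship[1->2]=1 ship[0->1]=1 prod=3 -> [16 5 1]
Step 6: demand=5,sold=1 ship[1->2]=1 ship[0->1]=1 prod=3 -> [18 5 1]
Step 7: demand=5,sold=1 ship[1->2]=1 ship[0->1]=1 prod=3 -> [20 5 1]
Step 8: demand=5,sold=1 ship[1->2]=1 ship[0->1]=1 prod=3 -> [22 5 1]
Step 9: demand=5,sold=1 ship[1->2]=1 ship[0->1]=1 prod=3 -> [24 5 1]
Step 10: demand=5,sold=1 ship[1->2]=1 ship[0->1]=1 prod=3 -> [26 5 1]
Step 11: demand=5,sold=1 ship[1->2]=1 ship[0->1]=1 prod=3 -> [28 5 1]
Step 12: demand=5,sold=1 ship[1->2]=1 ship[0->1]=1 prod=3 -> [30 5 1]
First stockout at step 3

3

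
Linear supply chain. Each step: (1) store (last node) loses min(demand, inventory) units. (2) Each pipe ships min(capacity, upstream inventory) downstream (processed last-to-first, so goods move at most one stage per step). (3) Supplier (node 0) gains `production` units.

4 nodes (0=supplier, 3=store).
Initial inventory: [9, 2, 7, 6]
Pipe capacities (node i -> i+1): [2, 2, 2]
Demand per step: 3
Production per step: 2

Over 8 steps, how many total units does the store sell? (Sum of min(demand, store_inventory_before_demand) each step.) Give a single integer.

Answer: 20

Derivation:
Step 1: sold=3 (running total=3) -> [9 2 7 5]
Step 2: sold=3 (running total=6) -> [9 2 7 4]
Step 3: sold=3 (running total=9) -> [9 2 7 3]
Step 4: sold=3 (running total=12) -> [9 2 7 2]
Step 5: sold=2 (running total=14) -> [9 2 7 2]
Step 6: sold=2 (running total=16) -> [9 2 7 2]
Step 7: sold=2 (running total=18) -> [9 2 7 2]
Step 8: sold=2 (running total=20) -> [9 2 7 2]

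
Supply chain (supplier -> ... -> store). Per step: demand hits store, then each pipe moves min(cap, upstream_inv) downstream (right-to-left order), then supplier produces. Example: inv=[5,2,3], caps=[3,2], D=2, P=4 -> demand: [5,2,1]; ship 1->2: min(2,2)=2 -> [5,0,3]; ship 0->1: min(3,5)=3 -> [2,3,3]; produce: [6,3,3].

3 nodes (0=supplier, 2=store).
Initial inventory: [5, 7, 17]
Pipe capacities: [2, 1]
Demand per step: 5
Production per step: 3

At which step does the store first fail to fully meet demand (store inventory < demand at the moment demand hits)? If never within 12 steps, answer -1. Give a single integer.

Step 1: demand=5,sold=5 ship[1->2]=1 ship[0->1]=2 prod=3 -> [6 8 13]
Step 2: demand=5,sold=5 ship[1->2]=1 ship[0->1]=2 prod=3 -> [7 9 9]
Step 3: demand=5,sold=5 ship[1->2]=1 ship[0->1]=2 prod=3 -> [8 10 5]
Step 4: demand=5,sold=5 ship[1->2]=1 ship[0->1]=2 prod=3 -> [9 11 1]
Step 5: demand=5,sold=1 ship[1->2]=1 ship[0->1]=2 prod=3 -> [10 12 1]
Step 6: demand=5,sold=1 ship[1->2]=1 ship[0->1]=2 prod=3 -> [11 13 1]
Step 7: demand=5,sold=1 ship[1->2]=1 ship[0->1]=2 prod=3 -> [12 14 1]
Step 8: demand=5,sold=1 ship[1->2]=1 ship[0->1]=2 prod=3 -> [13 15 1]
Step 9: demand=5,sold=1 ship[1->2]=1 ship[0->1]=2 prod=3 -> [14 16 1]
Step 10: demand=5,sold=1 ship[1->2]=1 ship[0->1]=2 prod=3 -> [15 17 1]
Step 11: demand=5,sold=1 ship[1->2]=1 ship[0->1]=2 prod=3 -> [16 18 1]
Step 12: demand=5,sold=1 ship[1->2]=1 ship[0->1]=2 prod=3 -> [17 19 1]
First stockout at step 5

5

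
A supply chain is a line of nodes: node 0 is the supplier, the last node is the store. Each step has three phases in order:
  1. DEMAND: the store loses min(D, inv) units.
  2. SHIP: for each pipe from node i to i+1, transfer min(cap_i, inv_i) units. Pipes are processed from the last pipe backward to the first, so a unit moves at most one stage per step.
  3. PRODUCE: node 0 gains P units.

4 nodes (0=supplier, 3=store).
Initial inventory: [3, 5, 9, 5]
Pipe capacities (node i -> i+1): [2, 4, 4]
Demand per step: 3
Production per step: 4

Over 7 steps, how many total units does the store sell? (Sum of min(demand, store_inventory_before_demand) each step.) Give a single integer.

Step 1: sold=3 (running total=3) -> [5 3 9 6]
Step 2: sold=3 (running total=6) -> [7 2 8 7]
Step 3: sold=3 (running total=9) -> [9 2 6 8]
Step 4: sold=3 (running total=12) -> [11 2 4 9]
Step 5: sold=3 (running total=15) -> [13 2 2 10]
Step 6: sold=3 (running total=18) -> [15 2 2 9]
Step 7: sold=3 (running total=21) -> [17 2 2 8]

Answer: 21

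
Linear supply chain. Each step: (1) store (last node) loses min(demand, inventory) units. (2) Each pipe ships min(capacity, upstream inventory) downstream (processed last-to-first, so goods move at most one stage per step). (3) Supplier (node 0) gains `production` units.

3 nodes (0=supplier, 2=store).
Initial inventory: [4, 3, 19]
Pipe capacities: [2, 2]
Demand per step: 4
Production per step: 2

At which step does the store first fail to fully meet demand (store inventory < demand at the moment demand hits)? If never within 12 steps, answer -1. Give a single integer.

Step 1: demand=4,sold=4 ship[1->2]=2 ship[0->1]=2 prod=2 -> [4 3 17]
Step 2: demand=4,sold=4 ship[1->2]=2 ship[0->1]=2 prod=2 -> [4 3 15]
Step 3: demand=4,sold=4 ship[1->2]=2 ship[0->1]=2 prod=2 -> [4 3 13]
Step 4: demand=4,sold=4 ship[1->2]=2 ship[0->1]=2 prod=2 -> [4 3 11]
Step 5: demand=4,sold=4 ship[1->2]=2 ship[0->1]=2 prod=2 -> [4 3 9]
Step 6: demand=4,sold=4 ship[1->2]=2 ship[0->1]=2 prod=2 -> [4 3 7]
Step 7: demand=4,sold=4 ship[1->2]=2 ship[0->1]=2 prod=2 -> [4 3 5]
Step 8: demand=4,sold=4 ship[1->2]=2 ship[0->1]=2 prod=2 -> [4 3 3]
Step 9: demand=4,sold=3 ship[1->2]=2 ship[0->1]=2 prod=2 -> [4 3 2]
Step 10: demand=4,sold=2 ship[1->2]=2 ship[0->1]=2 prod=2 -> [4 3 2]
Step 11: demand=4,sold=2 ship[1->2]=2 ship[0->1]=2 prod=2 -> [4 3 2]
Step 12: demand=4,sold=2 ship[1->2]=2 ship[0->1]=2 prod=2 -> [4 3 2]
First stockout at step 9

9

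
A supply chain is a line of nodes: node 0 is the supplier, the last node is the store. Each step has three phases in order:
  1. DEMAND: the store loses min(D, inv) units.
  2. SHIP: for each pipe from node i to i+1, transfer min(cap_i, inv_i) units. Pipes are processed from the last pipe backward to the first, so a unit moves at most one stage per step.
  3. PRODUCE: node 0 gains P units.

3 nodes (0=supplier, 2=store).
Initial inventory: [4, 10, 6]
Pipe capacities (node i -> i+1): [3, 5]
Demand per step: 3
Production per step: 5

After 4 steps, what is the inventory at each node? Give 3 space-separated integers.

Step 1: demand=3,sold=3 ship[1->2]=5 ship[0->1]=3 prod=5 -> inv=[6 8 8]
Step 2: demand=3,sold=3 ship[1->2]=5 ship[0->1]=3 prod=5 -> inv=[8 6 10]
Step 3: demand=3,sold=3 ship[1->2]=5 ship[0->1]=3 prod=5 -> inv=[10 4 12]
Step 4: demand=3,sold=3 ship[1->2]=4 ship[0->1]=3 prod=5 -> inv=[12 3 13]

12 3 13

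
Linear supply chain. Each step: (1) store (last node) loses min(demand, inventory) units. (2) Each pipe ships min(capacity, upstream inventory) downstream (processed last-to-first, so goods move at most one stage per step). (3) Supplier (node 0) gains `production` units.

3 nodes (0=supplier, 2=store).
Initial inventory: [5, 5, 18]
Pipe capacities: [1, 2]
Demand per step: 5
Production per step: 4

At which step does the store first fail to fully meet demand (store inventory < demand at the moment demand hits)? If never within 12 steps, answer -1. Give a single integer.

Step 1: demand=5,sold=5 ship[1->2]=2 ship[0->1]=1 prod=4 -> [8 4 15]
Step 2: demand=5,sold=5 ship[1->2]=2 ship[0->1]=1 prod=4 -> [11 3 12]
Step 3: demand=5,sold=5 ship[1->2]=2 ship[0->1]=1 prod=4 -> [14 2 9]
Step 4: demand=5,sold=5 ship[1->2]=2 ship[0->1]=1 prod=4 -> [17 1 6]
Step 5: demand=5,sold=5 ship[1->2]=1 ship[0->1]=1 prod=4 -> [20 1 2]
Step 6: demand=5,sold=2 ship[1->2]=1 ship[0->1]=1 prod=4 -> [23 1 1]
Step 7: demand=5,sold=1 ship[1->2]=1 ship[0->1]=1 prod=4 -> [26 1 1]
Step 8: demand=5,sold=1 ship[1->2]=1 ship[0->1]=1 prod=4 -> [29 1 1]
Step 9: demand=5,sold=1 ship[1->2]=1 ship[0->1]=1 prod=4 -> [32 1 1]
Step 10: demand=5,sold=1 ship[1->2]=1 ship[0->1]=1 prod=4 -> [35 1 1]
Step 11: demand=5,sold=1 ship[1->2]=1 ship[0->1]=1 prod=4 -> [38 1 1]
Step 12: demand=5,sold=1 ship[1->2]=1 ship[0->1]=1 prod=4 -> [41 1 1]
First stockout at step 6

6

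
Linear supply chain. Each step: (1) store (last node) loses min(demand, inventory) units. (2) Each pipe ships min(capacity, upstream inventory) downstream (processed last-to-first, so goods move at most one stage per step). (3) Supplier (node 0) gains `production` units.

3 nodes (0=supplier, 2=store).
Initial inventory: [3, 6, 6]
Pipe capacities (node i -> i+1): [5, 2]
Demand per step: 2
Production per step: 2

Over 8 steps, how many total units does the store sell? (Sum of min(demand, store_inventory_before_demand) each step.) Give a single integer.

Step 1: sold=2 (running total=2) -> [2 7 6]
Step 2: sold=2 (running total=4) -> [2 7 6]
Step 3: sold=2 (running total=6) -> [2 7 6]
Step 4: sold=2 (running total=8) -> [2 7 6]
Step 5: sold=2 (running total=10) -> [2 7 6]
Step 6: sold=2 (running total=12) -> [2 7 6]
Step 7: sold=2 (running total=14) -> [2 7 6]
Step 8: sold=2 (running total=16) -> [2 7 6]

Answer: 16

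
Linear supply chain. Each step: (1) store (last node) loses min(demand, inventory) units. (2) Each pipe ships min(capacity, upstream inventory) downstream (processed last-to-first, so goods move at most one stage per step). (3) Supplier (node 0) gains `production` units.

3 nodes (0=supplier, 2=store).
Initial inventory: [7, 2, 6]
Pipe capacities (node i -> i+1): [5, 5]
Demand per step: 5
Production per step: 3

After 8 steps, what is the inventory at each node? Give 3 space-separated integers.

Step 1: demand=5,sold=5 ship[1->2]=2 ship[0->1]=5 prod=3 -> inv=[5 5 3]
Step 2: demand=5,sold=3 ship[1->2]=5 ship[0->1]=5 prod=3 -> inv=[3 5 5]
Step 3: demand=5,sold=5 ship[1->2]=5 ship[0->1]=3 prod=3 -> inv=[3 3 5]
Step 4: demand=5,sold=5 ship[1->2]=3 ship[0->1]=3 prod=3 -> inv=[3 3 3]
Step 5: demand=5,sold=3 ship[1->2]=3 ship[0->1]=3 prod=3 -> inv=[3 3 3]
Step 6: demand=5,sold=3 ship[1->2]=3 ship[0->1]=3 prod=3 -> inv=[3 3 3]
Step 7: demand=5,sold=3 ship[1->2]=3 ship[0->1]=3 prod=3 -> inv=[3 3 3]
Step 8: demand=5,sold=3 ship[1->2]=3 ship[0->1]=3 prod=3 -> inv=[3 3 3]

3 3 3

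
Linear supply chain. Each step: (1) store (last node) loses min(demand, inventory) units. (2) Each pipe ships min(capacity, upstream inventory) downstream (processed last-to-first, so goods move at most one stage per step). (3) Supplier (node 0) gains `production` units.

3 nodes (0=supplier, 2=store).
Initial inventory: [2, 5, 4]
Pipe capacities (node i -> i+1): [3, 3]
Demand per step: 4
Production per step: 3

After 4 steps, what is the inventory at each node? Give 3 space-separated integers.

Step 1: demand=4,sold=4 ship[1->2]=3 ship[0->1]=2 prod=3 -> inv=[3 4 3]
Step 2: demand=4,sold=3 ship[1->2]=3 ship[0->1]=3 prod=3 -> inv=[3 4 3]
Step 3: demand=4,sold=3 ship[1->2]=3 ship[0->1]=3 prod=3 -> inv=[3 4 3]
Step 4: demand=4,sold=3 ship[1->2]=3 ship[0->1]=3 prod=3 -> inv=[3 4 3]

3 4 3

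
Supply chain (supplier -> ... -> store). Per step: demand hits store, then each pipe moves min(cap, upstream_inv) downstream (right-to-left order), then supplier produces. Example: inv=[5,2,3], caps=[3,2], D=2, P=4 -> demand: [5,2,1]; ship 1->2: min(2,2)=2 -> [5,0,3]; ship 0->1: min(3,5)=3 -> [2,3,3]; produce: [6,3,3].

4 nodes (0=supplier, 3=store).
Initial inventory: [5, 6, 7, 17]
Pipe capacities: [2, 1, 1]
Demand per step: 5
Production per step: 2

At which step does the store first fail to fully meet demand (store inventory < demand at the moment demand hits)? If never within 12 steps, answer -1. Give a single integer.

Step 1: demand=5,sold=5 ship[2->3]=1 ship[1->2]=1 ship[0->1]=2 prod=2 -> [5 7 7 13]
Step 2: demand=5,sold=5 ship[2->3]=1 ship[1->2]=1 ship[0->1]=2 prod=2 -> [5 8 7 9]
Step 3: demand=5,sold=5 ship[2->3]=1 ship[1->2]=1 ship[0->1]=2 prod=2 -> [5 9 7 5]
Step 4: demand=5,sold=5 ship[2->3]=1 ship[1->2]=1 ship[0->1]=2 prod=2 -> [5 10 7 1]
Step 5: demand=5,sold=1 ship[2->3]=1 ship[1->2]=1 ship[0->1]=2 prod=2 -> [5 11 7 1]
Step 6: demand=5,sold=1 ship[2->3]=1 ship[1->2]=1 ship[0->1]=2 prod=2 -> [5 12 7 1]
Step 7: demand=5,sold=1 ship[2->3]=1 ship[1->2]=1 ship[0->1]=2 prod=2 -> [5 13 7 1]
Step 8: demand=5,sold=1 ship[2->3]=1 ship[1->2]=1 ship[0->1]=2 prod=2 -> [5 14 7 1]
Step 9: demand=5,sold=1 ship[2->3]=1 ship[1->2]=1 ship[0->1]=2 prod=2 -> [5 15 7 1]
Step 10: demand=5,sold=1 ship[2->3]=1 ship[1->2]=1 ship[0->1]=2 prod=2 -> [5 16 7 1]
Step 11: demand=5,sold=1 ship[2->3]=1 ship[1->2]=1 ship[0->1]=2 prod=2 -> [5 17 7 1]
Step 12: demand=5,sold=1 ship[2->3]=1 ship[1->2]=1 ship[0->1]=2 prod=2 -> [5 18 7 1]
First stockout at step 5

5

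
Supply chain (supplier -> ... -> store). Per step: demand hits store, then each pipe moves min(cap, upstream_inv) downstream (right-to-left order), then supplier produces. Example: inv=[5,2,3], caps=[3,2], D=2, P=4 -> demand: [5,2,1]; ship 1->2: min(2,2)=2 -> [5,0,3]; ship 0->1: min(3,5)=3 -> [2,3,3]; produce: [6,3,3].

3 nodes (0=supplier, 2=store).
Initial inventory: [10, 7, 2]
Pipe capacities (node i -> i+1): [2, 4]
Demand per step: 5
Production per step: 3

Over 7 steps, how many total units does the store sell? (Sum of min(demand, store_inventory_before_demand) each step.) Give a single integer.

Answer: 19

Derivation:
Step 1: sold=2 (running total=2) -> [11 5 4]
Step 2: sold=4 (running total=6) -> [12 3 4]
Step 3: sold=4 (running total=10) -> [13 2 3]
Step 4: sold=3 (running total=13) -> [14 2 2]
Step 5: sold=2 (running total=15) -> [15 2 2]
Step 6: sold=2 (running total=17) -> [16 2 2]
Step 7: sold=2 (running total=19) -> [17 2 2]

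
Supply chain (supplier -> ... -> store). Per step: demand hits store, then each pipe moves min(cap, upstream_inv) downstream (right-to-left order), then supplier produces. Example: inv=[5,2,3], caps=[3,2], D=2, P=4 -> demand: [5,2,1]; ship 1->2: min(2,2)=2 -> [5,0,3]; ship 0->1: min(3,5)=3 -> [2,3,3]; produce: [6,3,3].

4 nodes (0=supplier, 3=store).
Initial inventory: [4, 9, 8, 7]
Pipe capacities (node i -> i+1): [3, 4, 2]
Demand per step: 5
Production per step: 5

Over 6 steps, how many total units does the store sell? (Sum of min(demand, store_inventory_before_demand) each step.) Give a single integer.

Answer: 17

Derivation:
Step 1: sold=5 (running total=5) -> [6 8 10 4]
Step 2: sold=4 (running total=9) -> [8 7 12 2]
Step 3: sold=2 (running total=11) -> [10 6 14 2]
Step 4: sold=2 (running total=13) -> [12 5 16 2]
Step 5: sold=2 (running total=15) -> [14 4 18 2]
Step 6: sold=2 (running total=17) -> [16 3 20 2]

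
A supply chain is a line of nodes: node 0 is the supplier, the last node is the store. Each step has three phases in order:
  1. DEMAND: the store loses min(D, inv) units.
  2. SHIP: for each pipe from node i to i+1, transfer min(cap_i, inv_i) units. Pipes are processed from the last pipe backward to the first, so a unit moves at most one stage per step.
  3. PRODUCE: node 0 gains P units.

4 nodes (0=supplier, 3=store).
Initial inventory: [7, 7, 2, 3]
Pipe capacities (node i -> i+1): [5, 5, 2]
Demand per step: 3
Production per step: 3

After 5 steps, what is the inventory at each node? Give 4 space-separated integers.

Step 1: demand=3,sold=3 ship[2->3]=2 ship[1->2]=5 ship[0->1]=5 prod=3 -> inv=[5 7 5 2]
Step 2: demand=3,sold=2 ship[2->3]=2 ship[1->2]=5 ship[0->1]=5 prod=3 -> inv=[3 7 8 2]
Step 3: demand=3,sold=2 ship[2->3]=2 ship[1->2]=5 ship[0->1]=3 prod=3 -> inv=[3 5 11 2]
Step 4: demand=3,sold=2 ship[2->3]=2 ship[1->2]=5 ship[0->1]=3 prod=3 -> inv=[3 3 14 2]
Step 5: demand=3,sold=2 ship[2->3]=2 ship[1->2]=3 ship[0->1]=3 prod=3 -> inv=[3 3 15 2]

3 3 15 2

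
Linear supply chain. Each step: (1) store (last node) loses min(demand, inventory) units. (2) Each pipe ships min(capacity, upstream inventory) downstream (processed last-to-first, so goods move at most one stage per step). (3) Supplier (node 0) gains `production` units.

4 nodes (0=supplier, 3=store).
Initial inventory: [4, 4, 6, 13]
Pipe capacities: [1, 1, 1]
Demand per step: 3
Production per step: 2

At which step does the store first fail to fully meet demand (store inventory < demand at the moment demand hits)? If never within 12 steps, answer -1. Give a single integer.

Step 1: demand=3,sold=3 ship[2->3]=1 ship[1->2]=1 ship[0->1]=1 prod=2 -> [5 4 6 11]
Step 2: demand=3,sold=3 ship[2->3]=1 ship[1->2]=1 ship[0->1]=1 prod=2 -> [6 4 6 9]
Step 3: demand=3,sold=3 ship[2->3]=1 ship[1->2]=1 ship[0->1]=1 prod=2 -> [7 4 6 7]
Step 4: demand=3,sold=3 ship[2->3]=1 ship[1->2]=1 ship[0->1]=1 prod=2 -> [8 4 6 5]
Step 5: demand=3,sold=3 ship[2->3]=1 ship[1->2]=1 ship[0->1]=1 prod=2 -> [9 4 6 3]
Step 6: demand=3,sold=3 ship[2->3]=1 ship[1->2]=1 ship[0->1]=1 prod=2 -> [10 4 6 1]
Step 7: demand=3,sold=1 ship[2->3]=1 ship[1->2]=1 ship[0->1]=1 prod=2 -> [11 4 6 1]
Step 8: demand=3,sold=1 ship[2->3]=1 ship[1->2]=1 ship[0->1]=1 prod=2 -> [12 4 6 1]
Step 9: demand=3,sold=1 ship[2->3]=1 ship[1->2]=1 ship[0->1]=1 prod=2 -> [13 4 6 1]
Step 10: demand=3,sold=1 ship[2->3]=1 ship[1->2]=1 ship[0->1]=1 prod=2 -> [14 4 6 1]
Step 11: demand=3,sold=1 ship[2->3]=1 ship[1->2]=1 ship[0->1]=1 prod=2 -> [15 4 6 1]
Step 12: demand=3,sold=1 ship[2->3]=1 ship[1->2]=1 ship[0->1]=1 prod=2 -> [16 4 6 1]
First stockout at step 7

7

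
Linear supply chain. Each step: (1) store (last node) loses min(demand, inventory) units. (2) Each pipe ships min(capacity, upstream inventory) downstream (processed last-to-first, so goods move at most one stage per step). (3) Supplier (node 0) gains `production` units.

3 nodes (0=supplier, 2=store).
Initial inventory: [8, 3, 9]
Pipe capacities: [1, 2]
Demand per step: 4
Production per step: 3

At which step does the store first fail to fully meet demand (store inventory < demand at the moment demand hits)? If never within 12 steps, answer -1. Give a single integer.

Step 1: demand=4,sold=4 ship[1->2]=2 ship[0->1]=1 prod=3 -> [10 2 7]
Step 2: demand=4,sold=4 ship[1->2]=2 ship[0->1]=1 prod=3 -> [12 1 5]
Step 3: demand=4,sold=4 ship[1->2]=1 ship[0->1]=1 prod=3 -> [14 1 2]
Step 4: demand=4,sold=2 ship[1->2]=1 ship[0->1]=1 prod=3 -> [16 1 1]
Step 5: demand=4,sold=1 ship[1->2]=1 ship[0->1]=1 prod=3 -> [18 1 1]
Step 6: demand=4,sold=1 ship[1->2]=1 ship[0->1]=1 prod=3 -> [20 1 1]
Step 7: demand=4,sold=1 ship[1->2]=1 ship[0->1]=1 prod=3 -> [22 1 1]
Step 8: demand=4,sold=1 ship[1->2]=1 ship[0->1]=1 prod=3 -> [24 1 1]
Step 9: demand=4,sold=1 ship[1->2]=1 ship[0->1]=1 prod=3 -> [26 1 1]
Step 10: demand=4,sold=1 ship[1->2]=1 ship[0->1]=1 prod=3 -> [28 1 1]
Step 11: demand=4,sold=1 ship[1->2]=1 ship[0->1]=1 prod=3 -> [30 1 1]
Step 12: demand=4,sold=1 ship[1->2]=1 ship[0->1]=1 prod=3 -> [32 1 1]
First stockout at step 4

4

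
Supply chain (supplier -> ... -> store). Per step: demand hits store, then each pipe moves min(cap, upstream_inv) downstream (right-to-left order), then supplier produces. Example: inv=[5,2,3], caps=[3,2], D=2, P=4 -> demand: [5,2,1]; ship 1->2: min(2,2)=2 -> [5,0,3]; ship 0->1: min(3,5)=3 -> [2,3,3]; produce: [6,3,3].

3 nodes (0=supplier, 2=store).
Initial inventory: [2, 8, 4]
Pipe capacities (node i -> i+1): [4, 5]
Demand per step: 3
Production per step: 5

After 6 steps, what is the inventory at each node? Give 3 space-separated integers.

Step 1: demand=3,sold=3 ship[1->2]=5 ship[0->1]=2 prod=5 -> inv=[5 5 6]
Step 2: demand=3,sold=3 ship[1->2]=5 ship[0->1]=4 prod=5 -> inv=[6 4 8]
Step 3: demand=3,sold=3 ship[1->2]=4 ship[0->1]=4 prod=5 -> inv=[7 4 9]
Step 4: demand=3,sold=3 ship[1->2]=4 ship[0->1]=4 prod=5 -> inv=[8 4 10]
Step 5: demand=3,sold=3 ship[1->2]=4 ship[0->1]=4 prod=5 -> inv=[9 4 11]
Step 6: demand=3,sold=3 ship[1->2]=4 ship[0->1]=4 prod=5 -> inv=[10 4 12]

10 4 12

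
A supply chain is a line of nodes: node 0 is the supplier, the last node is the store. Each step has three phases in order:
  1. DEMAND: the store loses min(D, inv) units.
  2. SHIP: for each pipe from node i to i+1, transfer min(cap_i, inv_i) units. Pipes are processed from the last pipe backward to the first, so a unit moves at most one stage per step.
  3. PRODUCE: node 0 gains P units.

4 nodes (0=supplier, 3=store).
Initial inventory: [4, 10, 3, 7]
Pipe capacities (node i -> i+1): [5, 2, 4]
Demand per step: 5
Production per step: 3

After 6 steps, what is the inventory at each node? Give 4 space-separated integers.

Step 1: demand=5,sold=5 ship[2->3]=3 ship[1->2]=2 ship[0->1]=4 prod=3 -> inv=[3 12 2 5]
Step 2: demand=5,sold=5 ship[2->3]=2 ship[1->2]=2 ship[0->1]=3 prod=3 -> inv=[3 13 2 2]
Step 3: demand=5,sold=2 ship[2->3]=2 ship[1->2]=2 ship[0->1]=3 prod=3 -> inv=[3 14 2 2]
Step 4: demand=5,sold=2 ship[2->3]=2 ship[1->2]=2 ship[0->1]=3 prod=3 -> inv=[3 15 2 2]
Step 5: demand=5,sold=2 ship[2->3]=2 ship[1->2]=2 ship[0->1]=3 prod=3 -> inv=[3 16 2 2]
Step 6: demand=5,sold=2 ship[2->3]=2 ship[1->2]=2 ship[0->1]=3 prod=3 -> inv=[3 17 2 2]

3 17 2 2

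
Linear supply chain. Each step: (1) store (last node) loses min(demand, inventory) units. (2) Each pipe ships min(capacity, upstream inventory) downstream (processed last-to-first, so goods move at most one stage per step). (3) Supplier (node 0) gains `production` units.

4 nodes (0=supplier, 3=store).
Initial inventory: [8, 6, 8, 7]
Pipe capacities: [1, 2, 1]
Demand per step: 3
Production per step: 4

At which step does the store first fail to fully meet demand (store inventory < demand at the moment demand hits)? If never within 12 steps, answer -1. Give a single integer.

Step 1: demand=3,sold=3 ship[2->3]=1 ship[1->2]=2 ship[0->1]=1 prod=4 -> [11 5 9 5]
Step 2: demand=3,sold=3 ship[2->3]=1 ship[1->2]=2 ship[0->1]=1 prod=4 -> [14 4 10 3]
Step 3: demand=3,sold=3 ship[2->3]=1 ship[1->2]=2 ship[0->1]=1 prod=4 -> [17 3 11 1]
Step 4: demand=3,sold=1 ship[2->3]=1 ship[1->2]=2 ship[0->1]=1 prod=4 -> [20 2 12 1]
Step 5: demand=3,sold=1 ship[2->3]=1 ship[1->2]=2 ship[0->1]=1 prod=4 -> [23 1 13 1]
Step 6: demand=3,sold=1 ship[2->3]=1 ship[1->2]=1 ship[0->1]=1 prod=4 -> [26 1 13 1]
Step 7: demand=3,sold=1 ship[2->3]=1 ship[1->2]=1 ship[0->1]=1 prod=4 -> [29 1 13 1]
Step 8: demand=3,sold=1 ship[2->3]=1 ship[1->2]=1 ship[0->1]=1 prod=4 -> [32 1 13 1]
Step 9: demand=3,sold=1 ship[2->3]=1 ship[1->2]=1 ship[0->1]=1 prod=4 -> [35 1 13 1]
Step 10: demand=3,sold=1 ship[2->3]=1 ship[1->2]=1 ship[0->1]=1 prod=4 -> [38 1 13 1]
Step 11: demand=3,sold=1 ship[2->3]=1 ship[1->2]=1 ship[0->1]=1 prod=4 -> [41 1 13 1]
Step 12: demand=3,sold=1 ship[2->3]=1 ship[1->2]=1 ship[0->1]=1 prod=4 -> [44 1 13 1]
First stockout at step 4

4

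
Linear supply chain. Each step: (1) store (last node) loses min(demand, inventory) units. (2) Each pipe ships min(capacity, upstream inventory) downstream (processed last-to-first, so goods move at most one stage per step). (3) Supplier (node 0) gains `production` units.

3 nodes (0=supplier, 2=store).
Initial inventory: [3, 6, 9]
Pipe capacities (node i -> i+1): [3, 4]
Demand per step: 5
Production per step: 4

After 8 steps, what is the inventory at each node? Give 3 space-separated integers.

Step 1: demand=5,sold=5 ship[1->2]=4 ship[0->1]=3 prod=4 -> inv=[4 5 8]
Step 2: demand=5,sold=5 ship[1->2]=4 ship[0->1]=3 prod=4 -> inv=[5 4 7]
Step 3: demand=5,sold=5 ship[1->2]=4 ship[0->1]=3 prod=4 -> inv=[6 3 6]
Step 4: demand=5,sold=5 ship[1->2]=3 ship[0->1]=3 prod=4 -> inv=[7 3 4]
Step 5: demand=5,sold=4 ship[1->2]=3 ship[0->1]=3 prod=4 -> inv=[8 3 3]
Step 6: demand=5,sold=3 ship[1->2]=3 ship[0->1]=3 prod=4 -> inv=[9 3 3]
Step 7: demand=5,sold=3 ship[1->2]=3 ship[0->1]=3 prod=4 -> inv=[10 3 3]
Step 8: demand=5,sold=3 ship[1->2]=3 ship[0->1]=3 prod=4 -> inv=[11 3 3]

11 3 3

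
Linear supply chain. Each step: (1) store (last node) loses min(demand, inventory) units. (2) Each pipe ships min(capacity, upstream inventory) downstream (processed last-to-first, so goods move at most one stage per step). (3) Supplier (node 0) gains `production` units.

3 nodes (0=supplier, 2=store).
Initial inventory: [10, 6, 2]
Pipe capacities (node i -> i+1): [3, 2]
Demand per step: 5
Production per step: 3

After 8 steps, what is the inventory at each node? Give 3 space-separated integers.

Step 1: demand=5,sold=2 ship[1->2]=2 ship[0->1]=3 prod=3 -> inv=[10 7 2]
Step 2: demand=5,sold=2 ship[1->2]=2 ship[0->1]=3 prod=3 -> inv=[10 8 2]
Step 3: demand=5,sold=2 ship[1->2]=2 ship[0->1]=3 prod=3 -> inv=[10 9 2]
Step 4: demand=5,sold=2 ship[1->2]=2 ship[0->1]=3 prod=3 -> inv=[10 10 2]
Step 5: demand=5,sold=2 ship[1->2]=2 ship[0->1]=3 prod=3 -> inv=[10 11 2]
Step 6: demand=5,sold=2 ship[1->2]=2 ship[0->1]=3 prod=3 -> inv=[10 12 2]
Step 7: demand=5,sold=2 ship[1->2]=2 ship[0->1]=3 prod=3 -> inv=[10 13 2]
Step 8: demand=5,sold=2 ship[1->2]=2 ship[0->1]=3 prod=3 -> inv=[10 14 2]

10 14 2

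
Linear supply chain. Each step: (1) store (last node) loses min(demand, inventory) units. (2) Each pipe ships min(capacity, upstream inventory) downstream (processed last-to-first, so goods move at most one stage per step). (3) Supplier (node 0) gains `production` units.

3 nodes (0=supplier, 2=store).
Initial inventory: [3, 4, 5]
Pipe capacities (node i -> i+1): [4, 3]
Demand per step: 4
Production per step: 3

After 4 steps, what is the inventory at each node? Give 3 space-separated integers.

Step 1: demand=4,sold=4 ship[1->2]=3 ship[0->1]=3 prod=3 -> inv=[3 4 4]
Step 2: demand=4,sold=4 ship[1->2]=3 ship[0->1]=3 prod=3 -> inv=[3 4 3]
Step 3: demand=4,sold=3 ship[1->2]=3 ship[0->1]=3 prod=3 -> inv=[3 4 3]
Step 4: demand=4,sold=3 ship[1->2]=3 ship[0->1]=3 prod=3 -> inv=[3 4 3]

3 4 3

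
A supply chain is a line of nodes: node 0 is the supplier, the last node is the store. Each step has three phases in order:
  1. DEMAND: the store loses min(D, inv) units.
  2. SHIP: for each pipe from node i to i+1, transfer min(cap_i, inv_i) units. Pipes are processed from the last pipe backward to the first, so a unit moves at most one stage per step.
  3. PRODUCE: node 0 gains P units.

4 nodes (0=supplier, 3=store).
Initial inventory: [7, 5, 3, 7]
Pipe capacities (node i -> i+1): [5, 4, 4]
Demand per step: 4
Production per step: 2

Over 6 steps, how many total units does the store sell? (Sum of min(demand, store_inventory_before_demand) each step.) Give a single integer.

Answer: 24

Derivation:
Step 1: sold=4 (running total=4) -> [4 6 4 6]
Step 2: sold=4 (running total=8) -> [2 6 4 6]
Step 3: sold=4 (running total=12) -> [2 4 4 6]
Step 4: sold=4 (running total=16) -> [2 2 4 6]
Step 5: sold=4 (running total=20) -> [2 2 2 6]
Step 6: sold=4 (running total=24) -> [2 2 2 4]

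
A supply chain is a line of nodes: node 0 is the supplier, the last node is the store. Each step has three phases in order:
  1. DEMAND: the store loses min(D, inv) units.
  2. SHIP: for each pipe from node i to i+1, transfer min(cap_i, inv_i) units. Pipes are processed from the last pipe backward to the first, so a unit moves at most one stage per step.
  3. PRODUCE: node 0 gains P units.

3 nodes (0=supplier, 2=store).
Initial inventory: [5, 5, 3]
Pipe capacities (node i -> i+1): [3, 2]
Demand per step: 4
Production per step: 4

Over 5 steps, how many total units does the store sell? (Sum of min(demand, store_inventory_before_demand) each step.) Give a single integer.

Step 1: sold=3 (running total=3) -> [6 6 2]
Step 2: sold=2 (running total=5) -> [7 7 2]
Step 3: sold=2 (running total=7) -> [8 8 2]
Step 4: sold=2 (running total=9) -> [9 9 2]
Step 5: sold=2 (running total=11) -> [10 10 2]

Answer: 11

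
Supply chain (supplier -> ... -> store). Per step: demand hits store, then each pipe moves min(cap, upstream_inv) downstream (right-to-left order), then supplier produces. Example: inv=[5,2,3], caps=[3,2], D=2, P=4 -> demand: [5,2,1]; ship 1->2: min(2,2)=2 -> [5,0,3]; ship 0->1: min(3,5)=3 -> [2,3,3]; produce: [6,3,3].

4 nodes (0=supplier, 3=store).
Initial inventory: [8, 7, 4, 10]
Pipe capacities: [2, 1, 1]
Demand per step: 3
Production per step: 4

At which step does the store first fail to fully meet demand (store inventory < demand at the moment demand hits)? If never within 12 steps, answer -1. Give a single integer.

Step 1: demand=3,sold=3 ship[2->3]=1 ship[1->2]=1 ship[0->1]=2 prod=4 -> [10 8 4 8]
Step 2: demand=3,sold=3 ship[2->3]=1 ship[1->2]=1 ship[0->1]=2 prod=4 -> [12 9 4 6]
Step 3: demand=3,sold=3 ship[2->3]=1 ship[1->2]=1 ship[0->1]=2 prod=4 -> [14 10 4 4]
Step 4: demand=3,sold=3 ship[2->3]=1 ship[1->2]=1 ship[0->1]=2 prod=4 -> [16 11 4 2]
Step 5: demand=3,sold=2 ship[2->3]=1 ship[1->2]=1 ship[0->1]=2 prod=4 -> [18 12 4 1]
Step 6: demand=3,sold=1 ship[2->3]=1 ship[1->2]=1 ship[0->1]=2 prod=4 -> [20 13 4 1]
Step 7: demand=3,sold=1 ship[2->3]=1 ship[1->2]=1 ship[0->1]=2 prod=4 -> [22 14 4 1]
Step 8: demand=3,sold=1 ship[2->3]=1 ship[1->2]=1 ship[0->1]=2 prod=4 -> [24 15 4 1]
Step 9: demand=3,sold=1 ship[2->3]=1 ship[1->2]=1 ship[0->1]=2 prod=4 -> [26 16 4 1]
Step 10: demand=3,sold=1 ship[2->3]=1 ship[1->2]=1 ship[0->1]=2 prod=4 -> [28 17 4 1]
Step 11: demand=3,sold=1 ship[2->3]=1 ship[1->2]=1 ship[0->1]=2 prod=4 -> [30 18 4 1]
Step 12: demand=3,sold=1 ship[2->3]=1 ship[1->2]=1 ship[0->1]=2 prod=4 -> [32 19 4 1]
First stockout at step 5

5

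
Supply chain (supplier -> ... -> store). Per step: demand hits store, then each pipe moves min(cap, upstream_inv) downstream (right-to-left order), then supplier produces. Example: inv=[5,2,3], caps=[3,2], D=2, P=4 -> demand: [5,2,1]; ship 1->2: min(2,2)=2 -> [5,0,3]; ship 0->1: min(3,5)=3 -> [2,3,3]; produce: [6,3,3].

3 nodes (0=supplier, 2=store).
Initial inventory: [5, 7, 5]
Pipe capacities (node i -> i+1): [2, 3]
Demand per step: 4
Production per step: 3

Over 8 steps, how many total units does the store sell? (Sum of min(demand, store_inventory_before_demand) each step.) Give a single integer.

Answer: 24

Derivation:
Step 1: sold=4 (running total=4) -> [6 6 4]
Step 2: sold=4 (running total=8) -> [7 5 3]
Step 3: sold=3 (running total=11) -> [8 4 3]
Step 4: sold=3 (running total=14) -> [9 3 3]
Step 5: sold=3 (running total=17) -> [10 2 3]
Step 6: sold=3 (running total=20) -> [11 2 2]
Step 7: sold=2 (running total=22) -> [12 2 2]
Step 8: sold=2 (running total=24) -> [13 2 2]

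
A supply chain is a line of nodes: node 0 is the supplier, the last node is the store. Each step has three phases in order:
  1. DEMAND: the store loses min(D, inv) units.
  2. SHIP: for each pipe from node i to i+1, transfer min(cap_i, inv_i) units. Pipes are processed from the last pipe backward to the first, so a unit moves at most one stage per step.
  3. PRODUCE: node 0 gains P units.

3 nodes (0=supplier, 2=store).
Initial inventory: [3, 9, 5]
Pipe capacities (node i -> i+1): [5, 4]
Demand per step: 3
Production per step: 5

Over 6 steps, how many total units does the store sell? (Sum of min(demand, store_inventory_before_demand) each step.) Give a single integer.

Step 1: sold=3 (running total=3) -> [5 8 6]
Step 2: sold=3 (running total=6) -> [5 9 7]
Step 3: sold=3 (running total=9) -> [5 10 8]
Step 4: sold=3 (running total=12) -> [5 11 9]
Step 5: sold=3 (running total=15) -> [5 12 10]
Step 6: sold=3 (running total=18) -> [5 13 11]

Answer: 18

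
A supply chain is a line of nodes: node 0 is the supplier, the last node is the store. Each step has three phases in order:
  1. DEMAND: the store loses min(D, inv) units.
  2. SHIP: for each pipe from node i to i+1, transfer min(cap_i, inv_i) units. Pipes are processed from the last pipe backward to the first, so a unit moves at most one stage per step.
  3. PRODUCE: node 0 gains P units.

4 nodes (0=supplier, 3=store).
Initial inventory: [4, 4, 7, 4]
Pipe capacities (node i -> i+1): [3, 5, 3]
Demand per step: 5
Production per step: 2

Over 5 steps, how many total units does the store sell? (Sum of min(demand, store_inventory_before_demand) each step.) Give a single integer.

Step 1: sold=4 (running total=4) -> [3 3 8 3]
Step 2: sold=3 (running total=7) -> [2 3 8 3]
Step 3: sold=3 (running total=10) -> [2 2 8 3]
Step 4: sold=3 (running total=13) -> [2 2 7 3]
Step 5: sold=3 (running total=16) -> [2 2 6 3]

Answer: 16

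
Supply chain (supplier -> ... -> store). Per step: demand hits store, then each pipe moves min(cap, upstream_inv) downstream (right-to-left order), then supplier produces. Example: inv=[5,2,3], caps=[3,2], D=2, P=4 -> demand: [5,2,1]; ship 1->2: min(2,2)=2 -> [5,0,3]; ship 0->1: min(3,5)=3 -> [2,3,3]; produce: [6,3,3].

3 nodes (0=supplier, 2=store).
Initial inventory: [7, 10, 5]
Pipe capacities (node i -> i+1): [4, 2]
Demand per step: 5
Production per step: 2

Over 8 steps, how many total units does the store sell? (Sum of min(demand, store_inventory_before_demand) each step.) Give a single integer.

Answer: 19

Derivation:
Step 1: sold=5 (running total=5) -> [5 12 2]
Step 2: sold=2 (running total=7) -> [3 14 2]
Step 3: sold=2 (running total=9) -> [2 15 2]
Step 4: sold=2 (running total=11) -> [2 15 2]
Step 5: sold=2 (running total=13) -> [2 15 2]
Step 6: sold=2 (running total=15) -> [2 15 2]
Step 7: sold=2 (running total=17) -> [2 15 2]
Step 8: sold=2 (running total=19) -> [2 15 2]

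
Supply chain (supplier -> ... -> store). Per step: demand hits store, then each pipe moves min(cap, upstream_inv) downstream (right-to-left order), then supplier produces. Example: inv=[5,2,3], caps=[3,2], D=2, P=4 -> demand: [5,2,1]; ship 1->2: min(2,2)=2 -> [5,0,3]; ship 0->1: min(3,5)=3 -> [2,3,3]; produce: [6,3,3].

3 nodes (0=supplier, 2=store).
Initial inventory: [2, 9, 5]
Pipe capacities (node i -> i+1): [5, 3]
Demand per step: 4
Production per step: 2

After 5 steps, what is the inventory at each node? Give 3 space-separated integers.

Step 1: demand=4,sold=4 ship[1->2]=3 ship[0->1]=2 prod=2 -> inv=[2 8 4]
Step 2: demand=4,sold=4 ship[1->2]=3 ship[0->1]=2 prod=2 -> inv=[2 7 3]
Step 3: demand=4,sold=3 ship[1->2]=3 ship[0->1]=2 prod=2 -> inv=[2 6 3]
Step 4: demand=4,sold=3 ship[1->2]=3 ship[0->1]=2 prod=2 -> inv=[2 5 3]
Step 5: demand=4,sold=3 ship[1->2]=3 ship[0->1]=2 prod=2 -> inv=[2 4 3]

2 4 3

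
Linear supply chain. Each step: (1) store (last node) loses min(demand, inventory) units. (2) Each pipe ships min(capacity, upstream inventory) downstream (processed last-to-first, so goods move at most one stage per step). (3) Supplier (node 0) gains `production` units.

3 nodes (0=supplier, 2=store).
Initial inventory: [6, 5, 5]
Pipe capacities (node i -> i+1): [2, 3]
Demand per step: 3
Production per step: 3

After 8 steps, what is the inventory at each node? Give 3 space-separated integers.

Step 1: demand=3,sold=3 ship[1->2]=3 ship[0->1]=2 prod=3 -> inv=[7 4 5]
Step 2: demand=3,sold=3 ship[1->2]=3 ship[0->1]=2 prod=3 -> inv=[8 3 5]
Step 3: demand=3,sold=3 ship[1->2]=3 ship[0->1]=2 prod=3 -> inv=[9 2 5]
Step 4: demand=3,sold=3 ship[1->2]=2 ship[0->1]=2 prod=3 -> inv=[10 2 4]
Step 5: demand=3,sold=3 ship[1->2]=2 ship[0->1]=2 prod=3 -> inv=[11 2 3]
Step 6: demand=3,sold=3 ship[1->2]=2 ship[0->1]=2 prod=3 -> inv=[12 2 2]
Step 7: demand=3,sold=2 ship[1->2]=2 ship[0->1]=2 prod=3 -> inv=[13 2 2]
Step 8: demand=3,sold=2 ship[1->2]=2 ship[0->1]=2 prod=3 -> inv=[14 2 2]

14 2 2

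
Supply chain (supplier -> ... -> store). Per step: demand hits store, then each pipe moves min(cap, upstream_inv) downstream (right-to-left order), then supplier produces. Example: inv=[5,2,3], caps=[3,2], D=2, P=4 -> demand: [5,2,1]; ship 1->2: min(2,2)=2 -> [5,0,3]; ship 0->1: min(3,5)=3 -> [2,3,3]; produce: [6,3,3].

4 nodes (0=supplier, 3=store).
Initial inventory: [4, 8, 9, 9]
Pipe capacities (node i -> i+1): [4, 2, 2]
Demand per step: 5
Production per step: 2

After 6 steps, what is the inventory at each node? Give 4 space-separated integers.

Step 1: demand=5,sold=5 ship[2->3]=2 ship[1->2]=2 ship[0->1]=4 prod=2 -> inv=[2 10 9 6]
Step 2: demand=5,sold=5 ship[2->3]=2 ship[1->2]=2 ship[0->1]=2 prod=2 -> inv=[2 10 9 3]
Step 3: demand=5,sold=3 ship[2->3]=2 ship[1->2]=2 ship[0->1]=2 prod=2 -> inv=[2 10 9 2]
Step 4: demand=5,sold=2 ship[2->3]=2 ship[1->2]=2 ship[0->1]=2 prod=2 -> inv=[2 10 9 2]
Step 5: demand=5,sold=2 ship[2->3]=2 ship[1->2]=2 ship[0->1]=2 prod=2 -> inv=[2 10 9 2]
Step 6: demand=5,sold=2 ship[2->3]=2 ship[1->2]=2 ship[0->1]=2 prod=2 -> inv=[2 10 9 2]

2 10 9 2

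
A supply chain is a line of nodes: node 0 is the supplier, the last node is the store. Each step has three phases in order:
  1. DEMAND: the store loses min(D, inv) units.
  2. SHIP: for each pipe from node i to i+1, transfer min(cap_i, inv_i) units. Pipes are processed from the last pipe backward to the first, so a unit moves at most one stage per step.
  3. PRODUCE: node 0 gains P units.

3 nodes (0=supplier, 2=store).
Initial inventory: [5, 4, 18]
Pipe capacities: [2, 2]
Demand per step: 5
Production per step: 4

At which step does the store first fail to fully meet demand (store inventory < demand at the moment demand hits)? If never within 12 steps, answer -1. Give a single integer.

Step 1: demand=5,sold=5 ship[1->2]=2 ship[0->1]=2 prod=4 -> [7 4 15]
Step 2: demand=5,sold=5 ship[1->2]=2 ship[0->1]=2 prod=4 -> [9 4 12]
Step 3: demand=5,sold=5 ship[1->2]=2 ship[0->1]=2 prod=4 -> [11 4 9]
Step 4: demand=5,sold=5 ship[1->2]=2 ship[0->1]=2 prod=4 -> [13 4 6]
Step 5: demand=5,sold=5 ship[1->2]=2 ship[0->1]=2 prod=4 -> [15 4 3]
Step 6: demand=5,sold=3 ship[1->2]=2 ship[0->1]=2 prod=4 -> [17 4 2]
Step 7: demand=5,sold=2 ship[1->2]=2 ship[0->1]=2 prod=4 -> [19 4 2]
Step 8: demand=5,sold=2 ship[1->2]=2 ship[0->1]=2 prod=4 -> [21 4 2]
Step 9: demand=5,sold=2 ship[1->2]=2 ship[0->1]=2 prod=4 -> [23 4 2]
Step 10: demand=5,sold=2 ship[1->2]=2 ship[0->1]=2 prod=4 -> [25 4 2]
Step 11: demand=5,sold=2 ship[1->2]=2 ship[0->1]=2 prod=4 -> [27 4 2]
Step 12: demand=5,sold=2 ship[1->2]=2 ship[0->1]=2 prod=4 -> [29 4 2]
First stockout at step 6

6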